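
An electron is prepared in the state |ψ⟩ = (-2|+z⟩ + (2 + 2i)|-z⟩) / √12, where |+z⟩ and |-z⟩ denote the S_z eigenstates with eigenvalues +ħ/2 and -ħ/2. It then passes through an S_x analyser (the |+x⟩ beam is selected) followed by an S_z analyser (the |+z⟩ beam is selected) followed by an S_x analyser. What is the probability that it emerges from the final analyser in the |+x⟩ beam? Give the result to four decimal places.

0.0417

First analyser (S_x): P(|+x⟩) = |⟨+x|ψ⟩|² = 4/24.
After stage 1 the state is |+x⟩; P(|+z⟩) = |⟨+z|+x⟩|² = 1/2.
After stage 2 the state is |+z⟩; P(|+x⟩) = |⟨+x|+z⟩|² = 1/2.
Joint probability = 4/24 × 1/2 × 1/2 = 0.0417.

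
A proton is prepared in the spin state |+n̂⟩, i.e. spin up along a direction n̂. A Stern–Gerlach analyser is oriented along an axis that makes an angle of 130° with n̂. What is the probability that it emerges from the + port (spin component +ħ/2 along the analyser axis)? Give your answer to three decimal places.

For spin-½, the probability of finding spin-up along an axis at angle θ to the initial spin direction is cos²(θ/2); spin-down is sin²(θ/2).
θ = 130°, so P = cos²(65°) ≈ 0.179.

0.179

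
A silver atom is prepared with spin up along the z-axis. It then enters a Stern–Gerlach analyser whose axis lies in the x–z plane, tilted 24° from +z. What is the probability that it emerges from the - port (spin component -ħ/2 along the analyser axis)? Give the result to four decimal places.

0.0432

For spin-½, the probability of finding spin-up along an axis at angle θ to the initial spin direction is cos²(θ/2); spin-down is sin²(θ/2).
θ = 24°, so P = sin²(12°) ≈ 0.0432.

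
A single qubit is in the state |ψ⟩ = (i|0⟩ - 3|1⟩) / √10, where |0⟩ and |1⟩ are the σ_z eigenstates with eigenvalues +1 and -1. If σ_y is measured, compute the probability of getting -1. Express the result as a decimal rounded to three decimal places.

0.200

|-y⟩ = (|0⟩ - i|1⟩)/√2, so ⟨-y|ψ⟩ = (-2i) / (√2·√10).
P = |-2i|² / 20 = 4/20.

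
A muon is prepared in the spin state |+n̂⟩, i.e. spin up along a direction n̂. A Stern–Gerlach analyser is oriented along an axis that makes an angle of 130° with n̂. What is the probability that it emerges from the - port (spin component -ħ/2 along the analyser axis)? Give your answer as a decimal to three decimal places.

For spin-½, the probability of finding spin-up along an axis at angle θ to the initial spin direction is cos²(θ/2); spin-down is sin²(θ/2).
θ = 130°, so P = sin²(65°) ≈ 0.821.

0.821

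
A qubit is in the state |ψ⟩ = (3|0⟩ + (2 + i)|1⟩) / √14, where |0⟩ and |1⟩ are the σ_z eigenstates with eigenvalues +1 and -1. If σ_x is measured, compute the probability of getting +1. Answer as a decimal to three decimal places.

0.929

|+x⟩ = (|0⟩ + |1⟩)/√2, so ⟨+x|ψ⟩ = (5 + i) / (√2·√14).
P = |5 + i|² / 28 = 26/28.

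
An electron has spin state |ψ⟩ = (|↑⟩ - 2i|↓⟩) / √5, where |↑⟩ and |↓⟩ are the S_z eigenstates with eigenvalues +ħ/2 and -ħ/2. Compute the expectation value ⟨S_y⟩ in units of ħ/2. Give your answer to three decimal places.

⟨σ_y⟩ = 2 Im(a* b)/(|a|²+|b|²) with a = 1, b = -2i.
a* b = -2i, so ⟨σ_y⟩ = -4/5.
⟨S_y⟩ = (ħ/2)·⟨σ_y⟩.

-0.800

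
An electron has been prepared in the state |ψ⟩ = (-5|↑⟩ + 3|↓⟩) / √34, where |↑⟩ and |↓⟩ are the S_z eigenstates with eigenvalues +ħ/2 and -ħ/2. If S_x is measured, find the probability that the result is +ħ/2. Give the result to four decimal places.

0.0588

|+x⟩ = (|↑⟩ + |↓⟩)/√2, so ⟨+x|ψ⟩ = (-2) / (√2·√34).
P = |-2|² / 68 = 4/68.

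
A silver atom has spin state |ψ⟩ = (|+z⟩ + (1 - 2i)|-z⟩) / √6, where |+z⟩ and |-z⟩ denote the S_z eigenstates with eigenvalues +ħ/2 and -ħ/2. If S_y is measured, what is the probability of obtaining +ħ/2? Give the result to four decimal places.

0.1667

|+y⟩ = (|+z⟩ + i|-z⟩)/√2, so ⟨+y|ψ⟩ = (-1 - i) / (√2·√6).
P = |-1 - i|² / 12 = 2/12.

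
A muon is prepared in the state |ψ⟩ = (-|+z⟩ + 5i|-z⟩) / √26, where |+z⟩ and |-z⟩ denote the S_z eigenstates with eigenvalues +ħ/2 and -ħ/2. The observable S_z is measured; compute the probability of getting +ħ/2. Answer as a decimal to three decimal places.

The +ħ/2 outcome corresponds to |+z⟩. Its amplitude in |ψ⟩ is -1/√26.
P = |-1|² / 26 = 1/26.

0.038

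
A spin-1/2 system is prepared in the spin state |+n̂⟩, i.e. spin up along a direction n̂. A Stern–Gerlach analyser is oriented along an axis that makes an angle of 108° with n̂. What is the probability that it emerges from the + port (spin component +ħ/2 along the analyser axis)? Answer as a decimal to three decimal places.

0.345

For spin-½, the probability of finding spin-up along an axis at angle θ to the initial spin direction is cos²(θ/2); spin-down is sin²(θ/2).
θ = 108°, so P = cos²(54°) ≈ 0.345.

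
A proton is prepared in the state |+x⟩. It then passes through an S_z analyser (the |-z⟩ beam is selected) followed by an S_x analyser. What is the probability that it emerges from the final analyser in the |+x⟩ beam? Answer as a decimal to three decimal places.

0.250

First analyser (S_z): from |+x⟩, P(|-z⟩) = 1/2.
After stage 1 the state is |-z⟩; P(|+x⟩) = |⟨+x|-z⟩|² = 1/2.
Joint probability = 1/2 × 1/2 = 0.250.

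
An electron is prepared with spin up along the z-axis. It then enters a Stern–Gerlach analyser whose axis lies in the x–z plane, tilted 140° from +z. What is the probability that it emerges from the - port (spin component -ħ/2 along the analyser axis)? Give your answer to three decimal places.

0.883

For spin-½, the probability of finding spin-up along an axis at angle θ to the initial spin direction is cos²(θ/2); spin-down is sin²(θ/2).
θ = 140°, so P = sin²(70°) ≈ 0.883.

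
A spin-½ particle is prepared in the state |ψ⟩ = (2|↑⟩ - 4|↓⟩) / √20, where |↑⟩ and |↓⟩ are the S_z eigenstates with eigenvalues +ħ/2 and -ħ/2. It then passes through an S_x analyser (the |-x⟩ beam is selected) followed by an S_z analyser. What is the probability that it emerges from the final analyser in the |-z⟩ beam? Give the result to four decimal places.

First analyser (S_x): P(|-x⟩) = |⟨-x|ψ⟩|² = 36/40.
After stage 1 the state is |-x⟩; P(|-z⟩) = |⟨-z|-x⟩|² = 1/2.
Joint probability = 36/40 × 1/2 = 0.4500.

0.4500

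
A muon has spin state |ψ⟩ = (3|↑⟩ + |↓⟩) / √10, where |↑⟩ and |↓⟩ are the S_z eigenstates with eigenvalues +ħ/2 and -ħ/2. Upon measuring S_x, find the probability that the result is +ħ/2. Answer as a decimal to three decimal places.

0.800

|+x⟩ = (|↑⟩ + |↓⟩)/√2, so ⟨+x|ψ⟩ = (4) / (√2·√10).
P = |4|² / 20 = 16/20.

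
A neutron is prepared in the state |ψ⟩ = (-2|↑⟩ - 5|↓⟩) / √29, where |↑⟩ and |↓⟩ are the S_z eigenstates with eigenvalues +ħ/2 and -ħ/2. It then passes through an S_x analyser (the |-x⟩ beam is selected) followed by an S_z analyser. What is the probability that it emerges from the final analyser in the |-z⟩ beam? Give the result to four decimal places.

First analyser (S_x): P(|-x⟩) = |⟨-x|ψ⟩|² = 9/58.
After stage 1 the state is |-x⟩; P(|-z⟩) = |⟨-z|-x⟩|² = 1/2.
Joint probability = 9/58 × 1/2 = 0.0776.

0.0776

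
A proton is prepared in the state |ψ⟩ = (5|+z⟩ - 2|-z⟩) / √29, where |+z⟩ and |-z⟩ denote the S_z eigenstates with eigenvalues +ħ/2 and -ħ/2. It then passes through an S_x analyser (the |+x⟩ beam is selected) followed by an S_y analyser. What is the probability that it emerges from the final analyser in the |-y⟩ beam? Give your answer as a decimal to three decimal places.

First analyser (S_x): P(|+x⟩) = |⟨+x|ψ⟩|² = 9/58.
After stage 1 the state is |+x⟩; P(|-y⟩) = |⟨-y|+x⟩|² = 1/2.
Joint probability = 9/58 × 1/2 = 0.078.

0.078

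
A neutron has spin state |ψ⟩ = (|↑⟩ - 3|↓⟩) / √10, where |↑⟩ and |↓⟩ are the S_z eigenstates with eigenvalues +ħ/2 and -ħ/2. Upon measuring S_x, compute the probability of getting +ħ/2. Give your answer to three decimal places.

0.200

|+x⟩ = (|↑⟩ + |↓⟩)/√2, so ⟨+x|ψ⟩ = (-2) / (√2·√10).
P = |-2|² / 20 = 4/20.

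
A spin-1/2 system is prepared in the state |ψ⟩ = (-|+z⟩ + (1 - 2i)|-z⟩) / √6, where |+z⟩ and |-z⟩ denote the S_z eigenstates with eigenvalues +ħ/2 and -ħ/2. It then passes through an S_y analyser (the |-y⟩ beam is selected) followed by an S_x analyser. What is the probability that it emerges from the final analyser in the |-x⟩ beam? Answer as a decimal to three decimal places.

First analyser (S_y): P(|-y⟩) = |⟨-y|ψ⟩|² = 2/12.
After stage 1 the state is |-y⟩; P(|-x⟩) = |⟨-x|-y⟩|² = 1/2.
Joint probability = 2/12 × 1/2 = 0.083.

0.083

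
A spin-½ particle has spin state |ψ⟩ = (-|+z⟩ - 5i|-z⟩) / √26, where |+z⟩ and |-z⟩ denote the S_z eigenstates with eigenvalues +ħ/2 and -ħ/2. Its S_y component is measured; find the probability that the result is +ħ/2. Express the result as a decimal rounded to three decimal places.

0.692

|+y⟩ = (|+z⟩ + i|-z⟩)/√2, so ⟨+y|ψ⟩ = (-6) / (√2·√26).
P = |-6|² / 52 = 36/52.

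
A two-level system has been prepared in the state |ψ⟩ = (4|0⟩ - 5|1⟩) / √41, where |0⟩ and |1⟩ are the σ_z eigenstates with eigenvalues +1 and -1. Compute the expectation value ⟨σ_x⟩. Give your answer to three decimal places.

-0.976

⟨σ_x⟩ = 2 Re(a* b)/(|a|²+|b|²) with a = 4, b = -5.
a* b = -20, so ⟨σ_x⟩ = -40/41.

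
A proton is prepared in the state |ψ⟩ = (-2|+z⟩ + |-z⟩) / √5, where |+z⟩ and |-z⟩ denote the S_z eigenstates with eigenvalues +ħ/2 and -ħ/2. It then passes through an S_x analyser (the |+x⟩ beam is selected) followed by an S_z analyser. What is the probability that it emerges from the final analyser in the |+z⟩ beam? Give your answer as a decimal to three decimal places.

First analyser (S_x): P(|+x⟩) = |⟨+x|ψ⟩|² = 1/10.
After stage 1 the state is |+x⟩; P(|+z⟩) = |⟨+z|+x⟩|² = 1/2.
Joint probability = 1/10 × 1/2 = 0.050.

0.050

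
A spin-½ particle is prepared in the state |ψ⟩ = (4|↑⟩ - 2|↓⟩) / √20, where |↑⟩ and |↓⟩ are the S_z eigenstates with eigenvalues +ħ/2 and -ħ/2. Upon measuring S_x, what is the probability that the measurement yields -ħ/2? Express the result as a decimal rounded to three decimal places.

0.900

|-x⟩ = (|↑⟩ - |↓⟩)/√2, so ⟨-x|ψ⟩ = (6) / (√2·√20).
P = |6|² / 40 = 36/40.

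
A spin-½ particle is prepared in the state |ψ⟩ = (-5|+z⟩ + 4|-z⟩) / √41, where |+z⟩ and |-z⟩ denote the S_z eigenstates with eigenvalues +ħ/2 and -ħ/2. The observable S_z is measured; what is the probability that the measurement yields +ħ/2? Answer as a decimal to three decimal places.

0.610

The +ħ/2 outcome corresponds to |+z⟩. Its amplitude in |ψ⟩ is -5/√41.
P = |-5|² / 41 = 25/41.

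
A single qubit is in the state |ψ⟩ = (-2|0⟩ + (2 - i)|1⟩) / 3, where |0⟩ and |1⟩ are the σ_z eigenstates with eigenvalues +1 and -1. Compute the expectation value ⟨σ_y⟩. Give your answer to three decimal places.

0.444

⟨σ_y⟩ = 2 Im(a* b)/(|a|²+|b|²) with a = -2, b = (2 - i).
a* b = (-4 + 2i), so ⟨σ_y⟩ = 4/9.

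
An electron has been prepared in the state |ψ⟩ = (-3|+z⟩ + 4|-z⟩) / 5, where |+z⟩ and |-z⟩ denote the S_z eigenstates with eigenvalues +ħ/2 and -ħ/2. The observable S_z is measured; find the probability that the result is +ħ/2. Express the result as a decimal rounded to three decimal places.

The +ħ/2 outcome corresponds to |+z⟩. Its amplitude in |ψ⟩ is -3/5.
P = |-3|² / 25 = 9/25.

0.360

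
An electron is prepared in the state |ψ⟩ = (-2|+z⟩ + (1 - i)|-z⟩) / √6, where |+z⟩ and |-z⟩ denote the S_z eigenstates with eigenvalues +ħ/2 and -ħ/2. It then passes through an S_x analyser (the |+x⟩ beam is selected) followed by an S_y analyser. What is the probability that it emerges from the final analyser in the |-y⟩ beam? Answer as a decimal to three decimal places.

First analyser (S_x): P(|+x⟩) = |⟨+x|ψ⟩|² = 2/12.
After stage 1 the state is |+x⟩; P(|-y⟩) = |⟨-y|+x⟩|² = 1/2.
Joint probability = 2/12 × 1/2 = 0.083.

0.083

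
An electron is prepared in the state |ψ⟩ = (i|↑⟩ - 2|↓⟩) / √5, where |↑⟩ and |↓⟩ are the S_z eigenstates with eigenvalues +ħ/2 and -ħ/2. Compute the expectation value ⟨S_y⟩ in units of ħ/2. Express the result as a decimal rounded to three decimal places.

0.800

⟨σ_y⟩ = 2 Im(a* b)/(|a|²+|b|²) with a = i, b = -2.
a* b = 2i, so ⟨σ_y⟩ = 4/5.
⟨S_y⟩ = (ħ/2)·⟨σ_y⟩.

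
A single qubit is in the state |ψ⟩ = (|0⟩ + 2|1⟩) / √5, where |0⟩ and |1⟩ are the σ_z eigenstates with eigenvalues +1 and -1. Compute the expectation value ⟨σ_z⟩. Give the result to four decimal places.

-0.6000

⟨σ_z⟩ = |a|² - |b|² divided by |a|²+|b|², with a, b the |0⟩, |1⟩ amplitudes.
= (1 - 4)/5 = -3/5.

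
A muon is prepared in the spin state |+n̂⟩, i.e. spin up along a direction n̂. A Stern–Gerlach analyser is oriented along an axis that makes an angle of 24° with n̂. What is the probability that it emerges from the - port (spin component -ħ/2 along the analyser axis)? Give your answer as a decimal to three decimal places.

0.043

For spin-½, the probability of finding spin-up along an axis at angle θ to the initial spin direction is cos²(θ/2); spin-down is sin²(θ/2).
θ = 24°, so P = sin²(12°) ≈ 0.043.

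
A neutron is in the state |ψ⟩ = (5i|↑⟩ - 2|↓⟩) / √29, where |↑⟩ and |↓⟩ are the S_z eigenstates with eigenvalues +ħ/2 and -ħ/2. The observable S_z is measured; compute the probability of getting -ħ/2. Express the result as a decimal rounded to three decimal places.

0.138

The -ħ/2 outcome corresponds to |↓⟩. Its amplitude in |ψ⟩ is -2/√29.
P = |-2|² / 29 = 4/29.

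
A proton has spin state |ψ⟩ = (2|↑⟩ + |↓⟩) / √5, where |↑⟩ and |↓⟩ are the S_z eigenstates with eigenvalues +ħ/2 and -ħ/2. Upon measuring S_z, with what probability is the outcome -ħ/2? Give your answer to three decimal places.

The -ħ/2 outcome corresponds to |↓⟩. Its amplitude in |ψ⟩ is 1/√5.
P = |1|² / 5 = 1/5.

0.200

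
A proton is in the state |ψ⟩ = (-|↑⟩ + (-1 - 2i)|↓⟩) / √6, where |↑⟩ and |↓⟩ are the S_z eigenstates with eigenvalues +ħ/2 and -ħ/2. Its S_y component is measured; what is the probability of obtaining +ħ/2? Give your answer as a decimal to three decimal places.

0.833

|+y⟩ = (|↑⟩ + i|↓⟩)/√2, so ⟨+y|ψ⟩ = (-3 + i) / (√2·√6).
P = |-3 + i|² / 12 = 10/12.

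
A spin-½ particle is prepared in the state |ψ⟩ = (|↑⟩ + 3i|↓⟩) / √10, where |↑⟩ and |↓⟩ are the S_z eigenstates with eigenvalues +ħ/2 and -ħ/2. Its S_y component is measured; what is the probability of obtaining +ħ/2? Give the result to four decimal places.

|+y⟩ = (|↑⟩ + i|↓⟩)/√2, so ⟨+y|ψ⟩ = (4) / (√2·√10).
P = |4|² / 20 = 16/20.

0.8000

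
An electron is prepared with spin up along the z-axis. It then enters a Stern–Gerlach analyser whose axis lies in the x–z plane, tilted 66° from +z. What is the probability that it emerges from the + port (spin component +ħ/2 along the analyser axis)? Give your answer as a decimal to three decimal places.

0.703

For spin-½, the probability of finding spin-up along an axis at angle θ to the initial spin direction is cos²(θ/2); spin-down is sin²(θ/2).
θ = 66°, so P = cos²(33°) ≈ 0.703.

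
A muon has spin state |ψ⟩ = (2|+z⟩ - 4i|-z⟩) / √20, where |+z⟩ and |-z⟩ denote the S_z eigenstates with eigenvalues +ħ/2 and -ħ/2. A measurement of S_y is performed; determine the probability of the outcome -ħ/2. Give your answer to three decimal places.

|-y⟩ = (|+z⟩ - i|-z⟩)/√2, so ⟨-y|ψ⟩ = (6) / (√2·√20).
P = |6|² / 40 = 36/40.

0.900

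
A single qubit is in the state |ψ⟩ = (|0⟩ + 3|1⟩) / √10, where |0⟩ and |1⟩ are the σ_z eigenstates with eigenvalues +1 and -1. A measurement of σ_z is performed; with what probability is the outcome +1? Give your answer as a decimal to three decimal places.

0.100

The +1 outcome corresponds to |0⟩. Its amplitude in |ψ⟩ is 1/√10.
P = |1|² / 10 = 1/10.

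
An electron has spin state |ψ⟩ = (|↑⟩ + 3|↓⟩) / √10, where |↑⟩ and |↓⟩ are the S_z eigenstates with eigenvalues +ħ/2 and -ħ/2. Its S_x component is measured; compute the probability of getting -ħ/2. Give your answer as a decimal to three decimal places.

0.200

|-x⟩ = (|↑⟩ - |↓⟩)/√2, so ⟨-x|ψ⟩ = (-2) / (√2·√10).
P = |-2|² / 20 = 4/20.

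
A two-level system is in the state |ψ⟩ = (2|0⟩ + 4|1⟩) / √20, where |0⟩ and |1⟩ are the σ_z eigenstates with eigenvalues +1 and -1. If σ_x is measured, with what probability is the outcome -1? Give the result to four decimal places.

|-x⟩ = (|0⟩ - |1⟩)/√2, so ⟨-x|ψ⟩ = (-2) / (√2·√20).
P = |-2|² / 40 = 4/40.

0.1000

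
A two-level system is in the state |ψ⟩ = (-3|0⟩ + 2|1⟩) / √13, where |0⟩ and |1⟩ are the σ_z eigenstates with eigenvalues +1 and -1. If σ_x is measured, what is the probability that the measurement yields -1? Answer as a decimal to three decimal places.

|-x⟩ = (|0⟩ - |1⟩)/√2, so ⟨-x|ψ⟩ = (-5) / (√2·√13).
P = |-5|² / 26 = 25/26.

0.962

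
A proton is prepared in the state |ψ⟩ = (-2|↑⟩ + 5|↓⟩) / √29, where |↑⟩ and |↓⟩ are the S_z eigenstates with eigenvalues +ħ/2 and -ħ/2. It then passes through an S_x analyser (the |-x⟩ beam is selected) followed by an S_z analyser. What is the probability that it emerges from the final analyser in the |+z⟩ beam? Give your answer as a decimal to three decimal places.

First analyser (S_x): P(|-x⟩) = |⟨-x|ψ⟩|² = 49/58.
After stage 1 the state is |-x⟩; P(|+z⟩) = |⟨+z|-x⟩|² = 1/2.
Joint probability = 49/58 × 1/2 = 0.422.

0.422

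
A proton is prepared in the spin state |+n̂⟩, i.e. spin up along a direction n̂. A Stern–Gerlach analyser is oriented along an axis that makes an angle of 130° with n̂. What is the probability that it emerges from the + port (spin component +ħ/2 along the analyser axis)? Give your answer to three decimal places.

For spin-½, the probability of finding spin-up along an axis at angle θ to the initial spin direction is cos²(θ/2); spin-down is sin²(θ/2).
θ = 130°, so P = cos²(65°) ≈ 0.179.

0.179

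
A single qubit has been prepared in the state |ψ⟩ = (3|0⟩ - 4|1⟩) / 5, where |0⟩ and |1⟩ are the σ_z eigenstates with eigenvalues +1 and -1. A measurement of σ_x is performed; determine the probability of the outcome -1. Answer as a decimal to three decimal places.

|-x⟩ = (|0⟩ - |1⟩)/√2, so ⟨-x|ψ⟩ = (7) / (√2·5).
P = |7|² / 50 = 49/50.

0.980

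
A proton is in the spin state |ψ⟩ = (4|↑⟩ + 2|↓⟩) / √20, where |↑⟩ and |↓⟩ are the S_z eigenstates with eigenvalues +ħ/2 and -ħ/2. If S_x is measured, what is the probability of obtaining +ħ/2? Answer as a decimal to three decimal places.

|+x⟩ = (|↑⟩ + |↓⟩)/√2, so ⟨+x|ψ⟩ = (6) / (√2·√20).
P = |6|² / 40 = 36/40.

0.900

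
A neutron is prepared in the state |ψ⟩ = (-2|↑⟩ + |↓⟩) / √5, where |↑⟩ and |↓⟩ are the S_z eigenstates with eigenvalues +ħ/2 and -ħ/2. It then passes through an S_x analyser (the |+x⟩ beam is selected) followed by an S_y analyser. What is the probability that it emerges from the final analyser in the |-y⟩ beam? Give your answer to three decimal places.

0.050

First analyser (S_x): P(|+x⟩) = |⟨+x|ψ⟩|² = 1/10.
After stage 1 the state is |+x⟩; P(|-y⟩) = |⟨-y|+x⟩|² = 1/2.
Joint probability = 1/10 × 1/2 = 0.050.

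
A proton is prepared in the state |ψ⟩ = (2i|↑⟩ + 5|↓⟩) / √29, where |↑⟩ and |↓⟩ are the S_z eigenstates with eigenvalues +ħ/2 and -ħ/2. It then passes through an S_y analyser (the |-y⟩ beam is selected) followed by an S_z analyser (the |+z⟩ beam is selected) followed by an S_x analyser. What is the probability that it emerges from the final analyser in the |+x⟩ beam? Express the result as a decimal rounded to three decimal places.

First analyser (S_y): P(|-y⟩) = |⟨-y|ψ⟩|² = 49/58.
After stage 1 the state is |-y⟩; P(|+z⟩) = |⟨+z|-y⟩|² = 1/2.
After stage 2 the state is |+z⟩; P(|+x⟩) = |⟨+x|+z⟩|² = 1/2.
Joint probability = 49/58 × 1/2 × 1/2 = 0.211.

0.211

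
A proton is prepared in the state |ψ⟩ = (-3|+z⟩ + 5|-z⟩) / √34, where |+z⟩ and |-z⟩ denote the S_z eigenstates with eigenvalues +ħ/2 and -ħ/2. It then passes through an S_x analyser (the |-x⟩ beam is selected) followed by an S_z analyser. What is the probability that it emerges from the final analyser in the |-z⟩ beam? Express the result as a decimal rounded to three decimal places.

First analyser (S_x): P(|-x⟩) = |⟨-x|ψ⟩|² = 64/68.
After stage 1 the state is |-x⟩; P(|-z⟩) = |⟨-z|-x⟩|² = 1/2.
Joint probability = 64/68 × 1/2 = 0.471.

0.471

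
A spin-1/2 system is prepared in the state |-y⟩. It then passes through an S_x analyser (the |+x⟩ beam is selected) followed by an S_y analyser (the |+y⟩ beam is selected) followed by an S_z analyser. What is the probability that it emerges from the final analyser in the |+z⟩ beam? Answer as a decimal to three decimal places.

0.125

First analyser (S_x): from |-y⟩, P(|+x⟩) = 1/2.
After stage 1 the state is |+x⟩; P(|+y⟩) = |⟨+y|+x⟩|² = 1/2.
After stage 2 the state is |+y⟩; P(|+z⟩) = |⟨+z|+y⟩|² = 1/2.
Joint probability = 1/2 × 1/2 × 1/2 = 0.125.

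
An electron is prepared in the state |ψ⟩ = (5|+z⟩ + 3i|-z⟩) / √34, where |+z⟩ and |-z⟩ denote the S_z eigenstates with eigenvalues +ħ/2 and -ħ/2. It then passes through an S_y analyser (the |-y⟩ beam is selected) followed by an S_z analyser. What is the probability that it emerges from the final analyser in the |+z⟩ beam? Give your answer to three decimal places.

First analyser (S_y): P(|-y⟩) = |⟨-y|ψ⟩|² = 4/68.
After stage 1 the state is |-y⟩; P(|+z⟩) = |⟨+z|-y⟩|² = 1/2.
Joint probability = 4/68 × 1/2 = 0.029.

0.029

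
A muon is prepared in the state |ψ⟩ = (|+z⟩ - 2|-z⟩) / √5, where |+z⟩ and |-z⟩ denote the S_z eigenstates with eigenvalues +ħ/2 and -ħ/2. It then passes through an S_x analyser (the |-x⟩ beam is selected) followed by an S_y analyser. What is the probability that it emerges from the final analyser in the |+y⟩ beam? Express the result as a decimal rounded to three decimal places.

First analyser (S_x): P(|-x⟩) = |⟨-x|ψ⟩|² = 9/10.
After stage 1 the state is |-x⟩; P(|+y⟩) = |⟨+y|-x⟩|² = 1/2.
Joint probability = 9/10 × 1/2 = 0.450.

0.450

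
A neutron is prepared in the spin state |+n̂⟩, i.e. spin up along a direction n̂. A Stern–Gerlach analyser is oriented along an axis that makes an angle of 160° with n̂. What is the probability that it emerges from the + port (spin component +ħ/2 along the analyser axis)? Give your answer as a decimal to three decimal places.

0.030

For spin-½, the probability of finding spin-up along an axis at angle θ to the initial spin direction is cos²(θ/2); spin-down is sin²(θ/2).
θ = 160°, so P = cos²(80°) ≈ 0.030.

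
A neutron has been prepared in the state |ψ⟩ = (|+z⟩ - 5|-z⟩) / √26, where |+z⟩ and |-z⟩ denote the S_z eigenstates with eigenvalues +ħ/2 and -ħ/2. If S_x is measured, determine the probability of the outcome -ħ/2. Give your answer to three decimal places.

|-x⟩ = (|+z⟩ - |-z⟩)/√2, so ⟨-x|ψ⟩ = (6) / (√2·√26).
P = |6|² / 52 = 36/52.

0.692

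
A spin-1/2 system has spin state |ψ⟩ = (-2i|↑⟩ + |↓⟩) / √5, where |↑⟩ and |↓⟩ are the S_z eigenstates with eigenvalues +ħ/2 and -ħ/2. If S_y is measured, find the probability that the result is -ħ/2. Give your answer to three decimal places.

|-y⟩ = (|↑⟩ - i|↓⟩)/√2, so ⟨-y|ψ⟩ = (-i) / (√2·√5).
P = |-i|² / 10 = 1/10.

0.100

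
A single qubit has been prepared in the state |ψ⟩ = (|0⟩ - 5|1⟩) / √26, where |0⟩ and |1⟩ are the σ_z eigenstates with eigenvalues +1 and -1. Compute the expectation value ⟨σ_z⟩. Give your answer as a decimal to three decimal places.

-0.923

⟨σ_z⟩ = |a|² - |b|² divided by |a|²+|b|², with a, b the |0⟩, |1⟩ amplitudes.
= (1 - 25)/26 = -24/26.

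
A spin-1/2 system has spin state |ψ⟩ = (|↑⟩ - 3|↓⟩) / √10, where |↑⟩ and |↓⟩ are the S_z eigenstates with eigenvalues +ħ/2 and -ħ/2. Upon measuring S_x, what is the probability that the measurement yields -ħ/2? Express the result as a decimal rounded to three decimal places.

0.800

|-x⟩ = (|↑⟩ - |↓⟩)/√2, so ⟨-x|ψ⟩ = (4) / (√2·√10).
P = |4|² / 20 = 16/20.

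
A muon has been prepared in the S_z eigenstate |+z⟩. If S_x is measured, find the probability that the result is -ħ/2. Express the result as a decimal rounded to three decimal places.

0.500

In the S_z basis, |+z⟩ = |↑⟩ and |-x⟩ = (|↑⟩ - |↓⟩)/√2.
|⟨-x|+z⟩|² = 1/2.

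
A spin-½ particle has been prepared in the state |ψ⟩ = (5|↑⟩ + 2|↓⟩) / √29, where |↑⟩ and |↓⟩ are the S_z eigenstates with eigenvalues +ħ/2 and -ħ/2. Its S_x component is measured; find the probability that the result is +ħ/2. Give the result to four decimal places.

0.8448

|+x⟩ = (|↑⟩ + |↓⟩)/√2, so ⟨+x|ψ⟩ = (7) / (√2·√29).
P = |7|² / 58 = 49/58.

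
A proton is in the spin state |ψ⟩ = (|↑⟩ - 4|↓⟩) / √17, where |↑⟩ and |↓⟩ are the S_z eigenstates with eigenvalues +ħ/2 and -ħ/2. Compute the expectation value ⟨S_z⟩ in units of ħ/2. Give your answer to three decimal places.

-0.882

⟨σ_z⟩ = |a|² - |b|² divided by |a|²+|b|², with a, b the |↑⟩, |↓⟩ amplitudes.
= (1 - 16)/17 = -15/17.
⟨S_z⟩ = (ħ/2)·⟨σ_z⟩.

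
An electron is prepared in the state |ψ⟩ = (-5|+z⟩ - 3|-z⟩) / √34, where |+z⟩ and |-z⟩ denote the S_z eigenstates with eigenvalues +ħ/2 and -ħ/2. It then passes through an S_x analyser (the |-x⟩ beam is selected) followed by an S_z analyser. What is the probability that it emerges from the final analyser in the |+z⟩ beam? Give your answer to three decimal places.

0.029

First analyser (S_x): P(|-x⟩) = |⟨-x|ψ⟩|² = 4/68.
After stage 1 the state is |-x⟩; P(|+z⟩) = |⟨+z|-x⟩|² = 1/2.
Joint probability = 4/68 × 1/2 = 0.029.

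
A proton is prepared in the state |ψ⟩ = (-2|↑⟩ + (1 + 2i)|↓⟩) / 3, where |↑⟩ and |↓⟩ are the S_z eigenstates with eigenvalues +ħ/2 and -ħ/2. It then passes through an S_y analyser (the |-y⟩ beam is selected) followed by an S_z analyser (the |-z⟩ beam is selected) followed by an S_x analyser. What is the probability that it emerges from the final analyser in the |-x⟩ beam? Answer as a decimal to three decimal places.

First analyser (S_y): P(|-y⟩) = |⟨-y|ψ⟩|² = 17/18.
After stage 1 the state is |-y⟩; P(|-z⟩) = |⟨-z|-y⟩|² = 1/2.
After stage 2 the state is |-z⟩; P(|-x⟩) = |⟨-x|-z⟩|² = 1/2.
Joint probability = 17/18 × 1/2 × 1/2 = 0.236.

0.236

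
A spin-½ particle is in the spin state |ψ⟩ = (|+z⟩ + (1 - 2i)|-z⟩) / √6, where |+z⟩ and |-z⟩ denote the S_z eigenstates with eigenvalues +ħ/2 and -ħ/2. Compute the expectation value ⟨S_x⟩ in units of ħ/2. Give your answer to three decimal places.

⟨σ_x⟩ = 2 Re(a* b)/(|a|²+|b|²) with a = 1, b = (1 - 2i).
a* b = (1 - 2i), so ⟨σ_x⟩ = 2/6.
⟨S_x⟩ = (ħ/2)·⟨σ_x⟩.

0.333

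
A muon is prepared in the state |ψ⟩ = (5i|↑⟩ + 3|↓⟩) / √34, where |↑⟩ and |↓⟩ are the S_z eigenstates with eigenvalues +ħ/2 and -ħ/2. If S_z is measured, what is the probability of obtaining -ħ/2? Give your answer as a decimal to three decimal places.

0.265

The -ħ/2 outcome corresponds to |↓⟩. Its amplitude in |ψ⟩ is 3/√34.
P = |3|² / 34 = 9/34.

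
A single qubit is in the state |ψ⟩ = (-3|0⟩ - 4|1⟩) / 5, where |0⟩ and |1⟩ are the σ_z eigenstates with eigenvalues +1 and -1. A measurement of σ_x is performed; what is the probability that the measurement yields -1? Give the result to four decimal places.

|-x⟩ = (|0⟩ - |1⟩)/√2, so ⟨-x|ψ⟩ = (1) / (√2·5).
P = |1|² / 50 = 1/50.

0.0200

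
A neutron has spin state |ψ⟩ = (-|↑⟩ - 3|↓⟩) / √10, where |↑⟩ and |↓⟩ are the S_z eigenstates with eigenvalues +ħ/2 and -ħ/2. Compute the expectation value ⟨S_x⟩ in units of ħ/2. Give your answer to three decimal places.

⟨σ_x⟩ = 2 Re(a* b)/(|a|²+|b|²) with a = -1, b = -3.
a* b = 3, so ⟨σ_x⟩ = 6/10.
⟨S_x⟩ = (ħ/2)·⟨σ_x⟩.

0.600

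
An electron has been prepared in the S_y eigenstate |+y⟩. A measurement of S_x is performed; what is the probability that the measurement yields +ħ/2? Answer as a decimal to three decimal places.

In the S_z basis, |+y⟩ = (|+z⟩ + i|-z⟩)/√2 and |+x⟩ = (|+z⟩ + |-z⟩)/√2.
|⟨+x|+y⟩|² = 1/2.

0.500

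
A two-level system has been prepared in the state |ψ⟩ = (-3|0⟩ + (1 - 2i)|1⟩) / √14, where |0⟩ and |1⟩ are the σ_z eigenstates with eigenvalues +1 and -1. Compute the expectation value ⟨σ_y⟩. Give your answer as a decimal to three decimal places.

⟨σ_y⟩ = 2 Im(a* b)/(|a|²+|b|²) with a = -3, b = (1 - 2i).
a* b = (-3 + 6i), so ⟨σ_y⟩ = 12/14.

0.857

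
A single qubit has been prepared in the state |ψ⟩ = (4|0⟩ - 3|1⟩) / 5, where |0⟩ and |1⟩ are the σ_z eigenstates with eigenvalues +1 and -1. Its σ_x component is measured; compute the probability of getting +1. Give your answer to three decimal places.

|+x⟩ = (|0⟩ + |1⟩)/√2, so ⟨+x|ψ⟩ = (1) / (√2·5).
P = |1|² / 50 = 1/50.

0.020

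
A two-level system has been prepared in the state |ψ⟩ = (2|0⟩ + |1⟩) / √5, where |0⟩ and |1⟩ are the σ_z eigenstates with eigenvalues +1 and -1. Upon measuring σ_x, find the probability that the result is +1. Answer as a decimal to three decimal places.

|+x⟩ = (|0⟩ + |1⟩)/√2, so ⟨+x|ψ⟩ = (3) / (√2·√5).
P = |3|² / 10 = 9/10.

0.900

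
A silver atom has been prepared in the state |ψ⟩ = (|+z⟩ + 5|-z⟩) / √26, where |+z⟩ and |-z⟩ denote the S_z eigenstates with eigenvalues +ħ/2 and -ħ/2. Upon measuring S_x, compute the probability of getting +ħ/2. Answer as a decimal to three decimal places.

|+x⟩ = (|+z⟩ + |-z⟩)/√2, so ⟨+x|ψ⟩ = (6) / (√2·√26).
P = |6|² / 52 = 36/52.

0.692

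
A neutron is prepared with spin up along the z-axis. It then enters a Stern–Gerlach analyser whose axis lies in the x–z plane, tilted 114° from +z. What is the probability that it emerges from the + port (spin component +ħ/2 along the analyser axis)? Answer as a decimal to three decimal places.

For spin-½, the probability of finding spin-up along an axis at angle θ to the initial spin direction is cos²(θ/2); spin-down is sin²(θ/2).
θ = 114°, so P = cos²(57°) ≈ 0.297.

0.297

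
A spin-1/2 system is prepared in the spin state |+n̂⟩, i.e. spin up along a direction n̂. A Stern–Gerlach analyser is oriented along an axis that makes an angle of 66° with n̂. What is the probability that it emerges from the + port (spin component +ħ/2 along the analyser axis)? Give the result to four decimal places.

For spin-½, the probability of finding spin-up along an axis at angle θ to the initial spin direction is cos²(θ/2); spin-down is sin²(θ/2).
θ = 66°, so P = cos²(33°) ≈ 0.7034.

0.7034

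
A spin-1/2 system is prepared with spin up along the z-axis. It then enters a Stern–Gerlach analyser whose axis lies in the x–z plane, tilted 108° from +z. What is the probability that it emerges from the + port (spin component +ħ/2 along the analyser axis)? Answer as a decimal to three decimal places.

For spin-½, the probability of finding spin-up along an axis at angle θ to the initial spin direction is cos²(θ/2); spin-down is sin²(θ/2).
θ = 108°, so P = cos²(54°) ≈ 0.345.

0.345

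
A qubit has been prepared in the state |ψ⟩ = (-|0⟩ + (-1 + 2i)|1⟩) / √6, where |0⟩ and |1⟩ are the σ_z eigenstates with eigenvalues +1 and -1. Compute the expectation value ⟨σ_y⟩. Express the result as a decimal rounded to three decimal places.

-0.667

⟨σ_y⟩ = 2 Im(a* b)/(|a|²+|b|²) with a = -1, b = (-1 + 2i).
a* b = (1 - 2i), so ⟨σ_y⟩ = -4/6.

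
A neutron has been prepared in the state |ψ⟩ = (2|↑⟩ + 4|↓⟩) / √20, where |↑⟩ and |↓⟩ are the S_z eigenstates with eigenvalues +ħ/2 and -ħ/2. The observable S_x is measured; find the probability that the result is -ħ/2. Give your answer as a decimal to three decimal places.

0.100

|-x⟩ = (|↑⟩ - |↓⟩)/√2, so ⟨-x|ψ⟩ = (-2) / (√2·√20).
P = |-2|² / 40 = 4/40.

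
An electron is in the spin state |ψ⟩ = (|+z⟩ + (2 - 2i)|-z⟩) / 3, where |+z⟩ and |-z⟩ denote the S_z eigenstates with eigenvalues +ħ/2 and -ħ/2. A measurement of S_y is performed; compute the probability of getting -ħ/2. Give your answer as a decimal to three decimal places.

0.722

|-y⟩ = (|+z⟩ - i|-z⟩)/√2, so ⟨-y|ψ⟩ = (3 + 2i) / (√2·3).
P = |3 + 2i|² / 18 = 13/18.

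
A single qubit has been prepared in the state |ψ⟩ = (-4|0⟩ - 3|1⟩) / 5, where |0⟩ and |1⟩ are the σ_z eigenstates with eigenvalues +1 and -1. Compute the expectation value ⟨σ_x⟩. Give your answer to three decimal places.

0.960

⟨σ_x⟩ = 2 Re(a* b)/(|a|²+|b|²) with a = -4, b = -3.
a* b = 12, so ⟨σ_x⟩ = 24/25.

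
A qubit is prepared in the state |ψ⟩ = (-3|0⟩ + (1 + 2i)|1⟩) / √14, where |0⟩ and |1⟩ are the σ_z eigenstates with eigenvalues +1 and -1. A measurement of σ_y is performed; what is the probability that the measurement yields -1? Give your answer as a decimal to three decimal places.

|-y⟩ = (|0⟩ - i|1⟩)/√2, so ⟨-y|ψ⟩ = (-5 + i) / (√2·√14).
P = |-5 + i|² / 28 = 26/28.

0.929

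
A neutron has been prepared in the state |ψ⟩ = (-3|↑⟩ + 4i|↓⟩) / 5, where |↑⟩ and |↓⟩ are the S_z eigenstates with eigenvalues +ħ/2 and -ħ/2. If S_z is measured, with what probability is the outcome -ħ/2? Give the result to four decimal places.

The -ħ/2 outcome corresponds to |↓⟩. Its amplitude in |ψ⟩ is 4i/5.
P = |4i|² / 25 = 16/25.

0.6400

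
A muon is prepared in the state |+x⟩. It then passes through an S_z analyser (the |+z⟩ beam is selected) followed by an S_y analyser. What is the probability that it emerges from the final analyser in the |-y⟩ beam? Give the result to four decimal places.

0.2500

First analyser (S_z): from |+x⟩, P(|+z⟩) = 1/2.
After stage 1 the state is |+z⟩; P(|-y⟩) = |⟨-y|+z⟩|² = 1/2.
Joint probability = 1/2 × 1/2 = 0.2500.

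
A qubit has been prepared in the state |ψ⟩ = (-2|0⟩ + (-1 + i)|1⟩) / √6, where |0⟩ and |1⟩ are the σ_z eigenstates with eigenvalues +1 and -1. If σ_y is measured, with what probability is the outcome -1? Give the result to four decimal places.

|-y⟩ = (|0⟩ - i|1⟩)/√2, so ⟨-y|ψ⟩ = (-3 - i) / (√2·√6).
P = |-3 - i|² / 12 = 10/12.

0.8333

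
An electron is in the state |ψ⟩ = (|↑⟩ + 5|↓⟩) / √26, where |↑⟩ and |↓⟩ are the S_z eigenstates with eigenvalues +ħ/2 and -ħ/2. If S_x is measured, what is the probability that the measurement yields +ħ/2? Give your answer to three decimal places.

|+x⟩ = (|↑⟩ + |↓⟩)/√2, so ⟨+x|ψ⟩ = (6) / (√2·√26).
P = |6|² / 52 = 36/52.

0.692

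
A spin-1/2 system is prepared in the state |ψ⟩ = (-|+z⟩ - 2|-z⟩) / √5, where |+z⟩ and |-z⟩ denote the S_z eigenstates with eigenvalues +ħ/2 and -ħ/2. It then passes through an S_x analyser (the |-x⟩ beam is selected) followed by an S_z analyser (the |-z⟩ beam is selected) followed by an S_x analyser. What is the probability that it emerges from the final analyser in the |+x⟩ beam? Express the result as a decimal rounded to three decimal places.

0.025

First analyser (S_x): P(|-x⟩) = |⟨-x|ψ⟩|² = 1/10.
After stage 1 the state is |-x⟩; P(|-z⟩) = |⟨-z|-x⟩|² = 1/2.
After stage 2 the state is |-z⟩; P(|+x⟩) = |⟨+x|-z⟩|² = 1/2.
Joint probability = 1/10 × 1/2 × 1/2 = 0.025.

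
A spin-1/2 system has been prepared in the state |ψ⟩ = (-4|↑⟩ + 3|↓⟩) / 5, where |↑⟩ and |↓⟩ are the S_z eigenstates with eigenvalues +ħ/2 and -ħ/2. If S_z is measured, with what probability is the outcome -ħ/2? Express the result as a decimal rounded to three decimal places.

0.360

The -ħ/2 outcome corresponds to |↓⟩. Its amplitude in |ψ⟩ is 3/5.
P = |3|² / 25 = 9/25.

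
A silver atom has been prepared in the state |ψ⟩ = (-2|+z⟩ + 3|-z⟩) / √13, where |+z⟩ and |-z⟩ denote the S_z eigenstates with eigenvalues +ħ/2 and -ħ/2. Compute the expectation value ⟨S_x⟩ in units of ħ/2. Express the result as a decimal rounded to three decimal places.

-0.923

⟨σ_x⟩ = 2 Re(a* b)/(|a|²+|b|²) with a = -2, b = 3.
a* b = -6, so ⟨σ_x⟩ = -12/13.
⟨S_x⟩ = (ħ/2)·⟨σ_x⟩.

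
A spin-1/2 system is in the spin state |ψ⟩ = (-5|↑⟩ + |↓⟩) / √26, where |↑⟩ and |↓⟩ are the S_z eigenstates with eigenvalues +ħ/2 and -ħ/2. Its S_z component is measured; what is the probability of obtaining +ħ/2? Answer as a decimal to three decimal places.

0.962

The +ħ/2 outcome corresponds to |↑⟩. Its amplitude in |ψ⟩ is -5/√26.
P = |-5|² / 26 = 25/26.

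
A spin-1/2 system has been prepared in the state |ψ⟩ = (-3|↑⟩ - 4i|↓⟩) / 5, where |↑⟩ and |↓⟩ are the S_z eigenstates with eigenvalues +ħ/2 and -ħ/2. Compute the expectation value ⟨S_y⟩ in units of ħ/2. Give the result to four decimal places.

⟨σ_y⟩ = 2 Im(a* b)/(|a|²+|b|²) with a = -3, b = -4i.
a* b = 12i, so ⟨σ_y⟩ = 24/25.
⟨S_y⟩ = (ħ/2)·⟨σ_y⟩.

0.9600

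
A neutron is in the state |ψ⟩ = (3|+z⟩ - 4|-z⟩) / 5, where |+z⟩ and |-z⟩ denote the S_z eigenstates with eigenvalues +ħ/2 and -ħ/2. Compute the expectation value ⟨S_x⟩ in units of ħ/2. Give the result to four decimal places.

⟨σ_x⟩ = 2 Re(a* b)/(|a|²+|b|²) with a = 3, b = -4.
a* b = -12, so ⟨σ_x⟩ = -24/25.
⟨S_x⟩ = (ħ/2)·⟨σ_x⟩.

-0.9600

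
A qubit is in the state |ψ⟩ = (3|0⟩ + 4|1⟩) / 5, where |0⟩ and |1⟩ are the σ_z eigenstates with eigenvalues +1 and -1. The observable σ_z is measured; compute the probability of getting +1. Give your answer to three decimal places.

0.360

The +1 outcome corresponds to |0⟩. Its amplitude in |ψ⟩ is 3/5.
P = |3|² / 25 = 9/25.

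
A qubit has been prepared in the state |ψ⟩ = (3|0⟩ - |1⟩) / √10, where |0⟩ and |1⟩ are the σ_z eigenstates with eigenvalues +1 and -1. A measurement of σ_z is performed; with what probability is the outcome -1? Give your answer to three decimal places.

The -1 outcome corresponds to |1⟩. Its amplitude in |ψ⟩ is -1/√10.
P = |-1|² / 10 = 1/10.

0.100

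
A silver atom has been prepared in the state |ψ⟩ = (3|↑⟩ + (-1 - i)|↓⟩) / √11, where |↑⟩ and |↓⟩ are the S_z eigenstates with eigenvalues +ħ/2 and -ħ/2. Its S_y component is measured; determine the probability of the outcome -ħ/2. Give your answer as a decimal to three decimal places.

0.773

|-y⟩ = (|↑⟩ - i|↓⟩)/√2, so ⟨-y|ψ⟩ = (4 - i) / (√2·√11).
P = |4 - i|² / 22 = 17/22.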